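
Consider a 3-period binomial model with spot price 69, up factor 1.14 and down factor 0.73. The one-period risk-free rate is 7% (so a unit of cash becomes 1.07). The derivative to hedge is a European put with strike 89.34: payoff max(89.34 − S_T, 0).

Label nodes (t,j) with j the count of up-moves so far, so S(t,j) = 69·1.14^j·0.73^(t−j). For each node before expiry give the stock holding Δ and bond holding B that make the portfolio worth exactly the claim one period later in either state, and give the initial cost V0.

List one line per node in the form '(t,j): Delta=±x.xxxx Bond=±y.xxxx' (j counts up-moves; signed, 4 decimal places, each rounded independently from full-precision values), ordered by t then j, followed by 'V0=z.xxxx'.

(0,0): Delta=-0.7264 Bond=60.0481
(1,0): Delta=-1.0000 Bond=78.0330
(1,1): Delta=-0.6903 Bond=61.4141
(2,0): Delta=-1.0000 Bond=83.4953
(2,1): Delta=-1.0000 Bond=83.4953
(2,2): Delta=-0.6495 Bond=62.0520
V0=9.9269

No-arbitrage ⇒ martingale measure with p* = (R−d)/(u−d) = 0.8293.
Payoff layer (t=3): V(3,0)=62.4978, V(3,1)=47.4221, V(3,2)=23.8791, V(3,3)=0.0000
(2,0): S=36.7701. Δ = (V_up−V_dn)/(S_up−S_dn) = (47.4221−62.4978)/(41.9179−26.8422) = -1.0000. V = [p*·47.4221 + (1−p*)·62.4978]/1.07 = 46.7252. B = V − Δ·S = 83.4953.
(2,1): S=57.4218. Δ = (V_up−V_dn)/(S_up−S_dn) = (23.8791−47.4221)/(65.4609−41.9179) = -1.0000. V = [p*·23.8791 + (1−p*)·47.4221]/1.07 = 26.0735. B = V − Δ·S = 83.4953.
(2,2): S=89.6724. Δ = (V_up−V_dn)/(S_up−S_dn) = (0.0000−23.8791)/(102.2265−65.4609) = -0.6495. V = [p*·0.0000 + (1−p*)·23.8791]/1.07 = 3.8102. B = V − Δ·S = 62.0520.
(1,0): S=50.3700. Δ = (V_up−V_dn)/(S_up−S_dn) = (26.0735−46.7252)/(57.4218−36.7701) = -1.0000. V = [p*·26.0735 + (1−p*)·46.7252]/1.07 = 27.6630. B = V − Δ·S = 78.0330.
(1,1): S=78.6600. Δ = (V_up−V_dn)/(S_up−S_dn) = (3.8102−26.0735)/(89.6724−57.4218) = -0.6903. V = [p*·3.8102 + (1−p*)·26.0735]/1.07 = 7.1133. B = V − Δ·S = 61.4141.
(0,0): S=69.0000. Δ = (V_up−V_dn)/(S_up−S_dn) = (7.1133−27.6630)/(78.6600−50.3700) = -0.7264. V = [p*·7.1133 + (1−p*)·27.6630]/1.07 = 9.9269. B = V − Δ·S = 60.0481.
Each (Δ,B) replicates both successor values, so the strategy is self-financing and V0 is arbitrage-free.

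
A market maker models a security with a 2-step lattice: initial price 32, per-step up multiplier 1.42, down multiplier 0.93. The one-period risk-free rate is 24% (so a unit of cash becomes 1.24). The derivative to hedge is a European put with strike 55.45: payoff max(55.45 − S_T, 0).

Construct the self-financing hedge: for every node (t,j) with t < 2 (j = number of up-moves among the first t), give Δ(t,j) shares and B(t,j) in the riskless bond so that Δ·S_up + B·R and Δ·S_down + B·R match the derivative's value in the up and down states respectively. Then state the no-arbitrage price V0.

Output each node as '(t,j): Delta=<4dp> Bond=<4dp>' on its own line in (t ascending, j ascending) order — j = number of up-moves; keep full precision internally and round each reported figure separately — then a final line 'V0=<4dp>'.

(0,0): Delta=-0.7047 Bond=28.9760
(1,0): Delta=-1.0000 Bond=44.7177
(1,1): Delta=-0.5924 Bond=30.8277
V0=6.4249

Risk-neutral probability p* = (R−d)/(u−d) = (1.24−0.93)/(1.42−0.93) = 0.6327.
Terminal values V(2,·): V(2,0)=27.7732, V(2,1)=13.1908, V(2,2)=0.0000
Node (1,0) S=29.7600: V=(p*·13.1908+(1−p*)·27.7732)/1.24=14.9577; Δ=(13.1908−27.7732)/(42.2592−27.6768)=-1.0000; B=V−Δ·S=44.7177
Node (1,1) S=45.4400: V=(p*·0.0000+(1−p*)·13.1908)/1.24=3.9077; Δ=(0.0000−13.1908)/(64.5248−42.2592)=-0.5924; B=V−Δ·S=30.8277
Node (0,0) S=32.0000: V=(p*·3.9077+(1−p*)·14.9577)/1.24=6.4249; Δ=(3.9077−14.9577)/(45.4400−29.7600)=-0.7047; B=V−Δ·S=28.9760
Root portfolio cost Δ·32+B reproduces V0=6.4249.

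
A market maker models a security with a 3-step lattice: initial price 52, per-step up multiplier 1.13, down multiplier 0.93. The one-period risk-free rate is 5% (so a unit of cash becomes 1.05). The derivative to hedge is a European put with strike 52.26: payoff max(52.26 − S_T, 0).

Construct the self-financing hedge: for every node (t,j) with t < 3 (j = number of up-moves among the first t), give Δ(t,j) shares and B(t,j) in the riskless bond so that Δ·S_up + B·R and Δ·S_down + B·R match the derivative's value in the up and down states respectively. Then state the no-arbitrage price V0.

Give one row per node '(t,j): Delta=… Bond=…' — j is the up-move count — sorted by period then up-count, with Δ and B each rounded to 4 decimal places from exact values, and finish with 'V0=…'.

No-arbitrage ⇒ martingale measure with p* = (R−d)/(u−d) = 0.6000.
Payoff layer (t=3): V(3,0)=10.4334, V(3,1)=1.4385, V(3,2)=0.0000, V(3,3)=0.0000
  t=2,j=0: stock 44.9748 → up 50.8215 (V=1.4385), down 41.8266 (V=10.4334). Price 4.7966; hedge Δ=-1.0000, bond B=49.7714.
  t=2,j=1: stock 54.6468 → up 61.7509 (V=0.0000), down 50.8215 (V=1.4385). Price 0.5480; hedge Δ=-0.1316, bond B=7.7404.
  t=2,j=2: stock 66.3988 → up 75.0306 (V=0.0000), down 61.7509 (V=0.0000). Price 0.0000; hedge Δ=0.0000, bond B=0.0000.
  t=1,j=0: stock 48.3600 → up 54.6468 (V=0.5480), down 44.9748 (V=4.7966). Price 2.1404; hedge Δ=-0.4393, bond B=23.3836.
  t=1,j=1: stock 58.7600 → up 66.3988 (V=0.0000), down 54.6468 (V=0.5480). Price 0.2088; hedge Δ=-0.0466, bond B=2.9487.
  t=0,j=0: stock 52.0000 → up 58.7600 (V=0.2088), down 48.3600 (V=2.1404). Price 0.9347; hedge Δ=-0.1857, bond B=10.5930.
The time-0 hedge costs 0.9347, which is the no-arbitrage price.

(0,0): Delta=-0.1857 Bond=10.5930
(1,0): Delta=-0.4393 Bond=23.3836
(1,1): Delta=-0.0466 Bond=2.9487
(2,0): Delta=-1.0000 Bond=49.7714
(2,1): Delta=-0.1316 Bond=7.7404
(2,2): Delta=0.0000 Bond=0.0000
V0=0.9347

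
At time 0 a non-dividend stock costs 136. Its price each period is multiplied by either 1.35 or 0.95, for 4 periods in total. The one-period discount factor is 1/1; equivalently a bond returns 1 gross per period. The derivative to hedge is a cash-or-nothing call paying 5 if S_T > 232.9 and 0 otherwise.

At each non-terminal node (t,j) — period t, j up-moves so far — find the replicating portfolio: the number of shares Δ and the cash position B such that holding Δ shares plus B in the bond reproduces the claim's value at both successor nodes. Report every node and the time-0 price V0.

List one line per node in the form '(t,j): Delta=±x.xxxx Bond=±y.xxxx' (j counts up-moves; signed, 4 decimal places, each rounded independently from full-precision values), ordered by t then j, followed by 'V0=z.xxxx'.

No-arbitrage ⇒ martingale measure with p* = (R−d)/(u−d) = 0.1250.
Payoff layer (t=4): V(4,0)=0.0000, V(4,1)=0.0000, V(4,2)=0.0000, V(4,3)=5.0000, V(4,4)=5.0000
(3,0): S=116.6030. Δ = (V_up−V_dn)/(S_up−S_dn) = (0.0000−0.0000)/(157.4140−110.7728) = 0.0000. V = [p*·0.0000 + (1−p*)·0.0000]/1 = 0.0000. B = V − Δ·S = 0.0000.
(3,1): S=165.6990. Δ = (V_up−V_dn)/(S_up−S_dn) = (0.0000−0.0000)/(223.6937−157.4141) = 0.0000. V = [p*·0.0000 + (1−p*)·0.0000]/1 = 0.0000. B = V − Δ·S = 0.0000.
(3,2): S=235.4670. Δ = (V_up−V_dn)/(S_up−S_dn) = (5.0000−0.0000)/(317.8805−223.6937) = 0.0531. V = [p*·5.0000 + (1−p*)·0.0000]/1 = 0.6250. B = V − Δ·S = -11.8750.
(3,3): S=334.6110. Δ = (V_up−V_dn)/(S_up−S_dn) = (5.0000−5.0000)/(451.7249−317.8805) = 0.0000. V = [p*·5.0000 + (1−p*)·5.0000]/1 = 5.0000. B = V − Δ·S = 5.0000.
(2,0): S=122.7400. Δ = (V_up−V_dn)/(S_up−S_dn) = (0.0000−0.0000)/(165.6990−116.6030) = 0.0000. V = [p*·0.0000 + (1−p*)·0.0000]/1 = 0.0000. B = V − Δ·S = 0.0000.
(2,1): S=174.4200. Δ = (V_up−V_dn)/(S_up−S_dn) = (0.6250−0.0000)/(235.4670−165.6990) = 0.0090. V = [p*·0.6250 + (1−p*)·0.0000]/1 = 0.0781. B = V − Δ·S = -1.4844.
(2,2): S=247.8600. Δ = (V_up−V_dn)/(S_up−S_dn) = (5.0000−0.6250)/(334.6110−235.4670) = 0.0441. V = [p*·5.0000 + (1−p*)·0.6250]/1 = 1.1719. B = V − Δ·S = -9.7656.
(1,0): S=129.2000. Δ = (V_up−V_dn)/(S_up−S_dn) = (0.0781−0.0000)/(174.4200−122.7400) = 0.0015. V = [p*·0.0781 + (1−p*)·0.0000]/1 = 0.0098. B = V − Δ·S = -0.1855.
(1,1): S=183.6000. Δ = (V_up−V_dn)/(S_up−S_dn) = (1.1719−0.0781)/(247.8600−174.4200) = 0.0149. V = [p*·1.1719 + (1−p*)·0.0781]/1 = 0.2148. B = V − Δ·S = -2.5195.
(0,0): S=136.0000. Δ = (V_up−V_dn)/(S_up−S_dn) = (0.2148−0.0098)/(183.6000−129.2000) = 0.0038. V = [p*·0.2148 + (1−p*)·0.0098]/1 = 0.0354. B = V − Δ·S = -0.4773.
Each (Δ,B) replicates both successor values, so the strategy is self-financing and V0 is arbitrage-free.

(0,0): Delta=0.0038 Bond=-0.4773
(1,0): Delta=0.0015 Bond=-0.1855
(1,1): Delta=0.0149 Bond=-2.5195
(2,0): Delta=0.0000 Bond=0.0000
(2,1): Delta=0.0090 Bond=-1.4844
(2,2): Delta=0.0441 Bond=-9.7656
(3,0): Delta=0.0000 Bond=0.0000
(3,1): Delta=0.0000 Bond=0.0000
(3,2): Delta=0.0531 Bond=-11.8750
(3,3): Delta=0.0000 Bond=5.0000
V0=0.0354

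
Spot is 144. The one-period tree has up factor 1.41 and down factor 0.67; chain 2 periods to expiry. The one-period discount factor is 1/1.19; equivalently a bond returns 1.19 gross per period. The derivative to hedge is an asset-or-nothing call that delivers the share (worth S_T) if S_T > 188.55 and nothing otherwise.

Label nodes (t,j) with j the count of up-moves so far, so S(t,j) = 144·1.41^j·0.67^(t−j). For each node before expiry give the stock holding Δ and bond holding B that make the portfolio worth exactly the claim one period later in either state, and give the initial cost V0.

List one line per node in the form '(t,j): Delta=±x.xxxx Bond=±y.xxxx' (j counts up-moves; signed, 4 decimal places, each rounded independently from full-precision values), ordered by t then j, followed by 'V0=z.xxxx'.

Under the risk-neutral measure, an up-move has probability p* = (R−d)/(u−d) = 0.7027 and values discount at R = 1.19.
Terminal values V(2,·): V(2,0)=0.0000, V(2,1)=0.0000, V(2,2)=286.2864
  t=1,j=0: stock 96.4800 → up 136.0368 (V=0.0000), down 64.6416 (V=0.0000). Price 0.0000; hedge Δ=0.0000, bond B=0.0000.
  t=1,j=1: stock 203.0400 → up 286.2864 (V=286.2864), down 136.0368 (V=0.0000). Price 169.0540; hedge Δ=1.9054, bond B=-217.8195.
  t=0,j=0: stock 144.0000 → up 203.0400 (V=169.0540), down 96.4800 (V=0.0000). Price 99.8275; hedge Δ=1.5865, bond B=-128.6238.
Self-financing check: at every node Δ·S+B equals the discounted successor values.

(0,0): Delta=1.5865 Bond=-128.6238
(1,0): Delta=0.0000 Bond=0.0000
(1,1): Delta=1.9054 Bond=-217.8195
V0=99.8275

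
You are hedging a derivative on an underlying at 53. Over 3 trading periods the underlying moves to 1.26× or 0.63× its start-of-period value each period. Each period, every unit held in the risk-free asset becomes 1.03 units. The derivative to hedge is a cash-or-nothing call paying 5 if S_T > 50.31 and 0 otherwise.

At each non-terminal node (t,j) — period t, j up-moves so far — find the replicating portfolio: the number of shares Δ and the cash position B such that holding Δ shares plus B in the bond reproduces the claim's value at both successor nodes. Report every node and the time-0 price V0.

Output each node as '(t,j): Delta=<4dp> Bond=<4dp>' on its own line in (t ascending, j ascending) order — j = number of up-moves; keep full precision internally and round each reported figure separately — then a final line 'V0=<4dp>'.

(0,0): Delta=0.0654 Bond=-0.2767
(1,0): Delta=0.1465 Bond=-2.9924
(1,1): Delta=0.0421 Bond=1.2718
(2,0): Delta=0.0000 Bond=0.0000
(2,1): Delta=0.1886 Bond=-4.8544
(2,2): Delta=0.0000 Bond=4.8544
V0=3.1914

Risk-neutral probability p* = (R−d)/(u−d) = (1.03−0.63)/(1.26−0.63) = 0.6349.
Terminal values V(3,·): V(3,0)=0.0000, V(3,1)=0.0000, V(3,2)=5.0000, V(3,3)=5.0000
  t=2,j=0: stock 21.0357 → up 26.5050 (V=0.0000), down 13.2525 (V=0.0000). Price 0.0000; hedge Δ=0.0000, bond B=0.0000.
  t=2,j=1: stock 42.0714 → up 53.0100 (V=5.0000), down 26.5050 (V=0.0000). Price 3.0821; hedge Δ=0.1886, bond B=-4.8544.
  t=2,j=2: stock 84.1428 → up 106.0199 (V=5.0000), down 53.0100 (V=5.0000). Price 4.8544; hedge Δ=0.0000, bond B=4.8544.
  t=1,j=0: stock 33.3900 → up 42.0714 (V=3.0821), down 21.0357 (V=0.0000). Price 1.8999; hedge Δ=0.1465, bond B=-2.9924.
  t=1,j=1: stock 66.7800 → up 84.1428 (V=4.8544), down 42.0714 (V=3.0821). Price 4.0848; hedge Δ=0.0421, bond B=1.2718.
  t=0,j=0: stock 53.0000 → up 66.7800 (V=4.0848), down 33.3900 (V=1.8999). Price 3.1914; hedge Δ=0.0654, bond B=-0.2767.
Root portfolio cost Δ·53+B reproduces V0=3.1914.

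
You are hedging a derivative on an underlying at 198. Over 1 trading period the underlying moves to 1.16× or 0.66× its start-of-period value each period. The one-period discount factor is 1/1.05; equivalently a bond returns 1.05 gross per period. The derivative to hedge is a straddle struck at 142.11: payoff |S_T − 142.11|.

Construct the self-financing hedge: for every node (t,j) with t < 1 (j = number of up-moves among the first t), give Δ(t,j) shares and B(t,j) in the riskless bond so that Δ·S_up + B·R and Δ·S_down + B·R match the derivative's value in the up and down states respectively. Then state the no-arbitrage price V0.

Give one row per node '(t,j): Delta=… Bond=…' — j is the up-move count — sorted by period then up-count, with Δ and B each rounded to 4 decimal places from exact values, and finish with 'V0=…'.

Risk-neutral probability p* = (R−d)/(u−d) = (1.05−0.66)/(1.16−0.66) = 0.7800.
At expiry t=1: V(1,0)=11.4300, V(1,1)=87.5700
  t=0,j=0: stock 198.0000 → up 229.6800 (V=87.5700), down 130.6800 (V=11.4300). Price 67.4469; hedge Δ=0.7691, bond B=-84.8331.
Check: Δ(0,0)·S0 + B(0,0) = 67.4469 = V0.

(0,0): Delta=0.7691 Bond=-84.8331
V0=67.4469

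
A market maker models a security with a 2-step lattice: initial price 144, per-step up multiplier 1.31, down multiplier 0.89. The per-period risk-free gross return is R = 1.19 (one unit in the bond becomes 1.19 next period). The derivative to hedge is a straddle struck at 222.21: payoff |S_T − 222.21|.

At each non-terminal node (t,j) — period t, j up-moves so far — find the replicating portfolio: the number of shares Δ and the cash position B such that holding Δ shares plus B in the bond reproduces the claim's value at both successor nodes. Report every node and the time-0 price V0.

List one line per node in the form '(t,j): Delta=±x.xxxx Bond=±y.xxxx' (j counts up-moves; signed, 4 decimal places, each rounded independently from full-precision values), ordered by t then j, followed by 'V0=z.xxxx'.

Since d<R<u, set p* = (R−d)/(u−d) = 0.7143; price each node as the discounted p*-expectation of its children.
Terminal payoffs: V(2,0)=108.1476, V(2,1)=54.3204, V(2,2)=24.9084
Node (1,0) S=128.1600: V=(p*·54.3204+(1−p*)·108.1476)/1.19=58.5711; Δ=(54.3204−108.1476)/(167.8896−114.0624)=-1.0000; B=V−Δ·S=186.7311
Node (1,1) S=188.6400: V=(p*·24.9084+(1−p*)·54.3204)/1.19=27.9931; Δ=(24.9084−54.3204)/(247.1184−167.8896)=-0.3712; B=V−Δ·S=98.0217
Node (0,0) S=144.0000: V=(p*·27.9931+(1−p*)·58.5711)/1.19=30.8653; Δ=(27.9931−58.5711)/(188.6400−128.1600)=-0.5056; B=V−Δ·S=103.6700
Check: Δ(0,0)·S0 + B(0,0) = 30.8653 = V0.

(0,0): Delta=-0.5056 Bond=103.6700
(1,0): Delta=-1.0000 Bond=186.7311
(1,1): Delta=-0.3712 Bond=98.0217
V0=30.8653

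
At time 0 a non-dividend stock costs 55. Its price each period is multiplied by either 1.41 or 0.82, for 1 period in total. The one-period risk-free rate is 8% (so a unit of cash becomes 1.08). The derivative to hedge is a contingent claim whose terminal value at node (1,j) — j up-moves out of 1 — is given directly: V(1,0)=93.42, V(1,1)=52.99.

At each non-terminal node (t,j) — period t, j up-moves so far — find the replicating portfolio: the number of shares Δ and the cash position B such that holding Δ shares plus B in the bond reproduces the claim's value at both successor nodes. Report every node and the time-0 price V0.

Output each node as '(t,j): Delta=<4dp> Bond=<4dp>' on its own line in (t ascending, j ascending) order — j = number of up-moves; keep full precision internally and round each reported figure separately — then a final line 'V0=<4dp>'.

(0,0): Delta=-1.2459 Bond=138.5286
V0=70.0031

The replicating-portfolio and risk-neutral prices coincide; use p* = (1.08−0.82)/(1.41−0.82) = 0.4407 for the latter.
Terminal payoffs: V(1,0)=93.4200, V(1,1)=52.9900
Node (0,0) S=55.0000: V=(p*·52.9900+(1−p*)·93.4200)/1.08=70.0031; Δ=(52.9900−93.4200)/(77.5500−45.1000)=-1.2459; B=V−Δ·S=138.5286
Check: Δ(0,0)·S0 + B(0,0) = 70.0031 = V0.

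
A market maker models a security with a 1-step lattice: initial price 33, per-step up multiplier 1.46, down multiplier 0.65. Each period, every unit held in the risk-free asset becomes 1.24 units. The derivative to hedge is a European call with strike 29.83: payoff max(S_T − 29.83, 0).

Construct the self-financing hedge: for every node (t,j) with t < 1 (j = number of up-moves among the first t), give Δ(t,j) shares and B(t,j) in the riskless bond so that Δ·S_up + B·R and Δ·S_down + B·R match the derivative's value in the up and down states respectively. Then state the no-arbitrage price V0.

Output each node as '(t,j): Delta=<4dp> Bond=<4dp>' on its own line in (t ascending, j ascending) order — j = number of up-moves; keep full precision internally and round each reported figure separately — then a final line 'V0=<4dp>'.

Under the risk-neutral measure, an up-move has probability p* = (R−d)/(u−d) = 0.7284 and values discount at R = 1.24.
Terminal values V(1,·): V(1,0)=0.0000, V(1,1)=18.3500
Node (0,0) S=33.0000: V=(p*·18.3500+(1−p*)·0.0000)/1.24=10.7791; Δ=(18.3500−0.0000)/(48.1800−21.4500)=0.6865; B=V−Δ·S=-11.8752
Root portfolio cost Δ·33+B reproduces V0=10.7791.

(0,0): Delta=0.6865 Bond=-11.8752
V0=10.7791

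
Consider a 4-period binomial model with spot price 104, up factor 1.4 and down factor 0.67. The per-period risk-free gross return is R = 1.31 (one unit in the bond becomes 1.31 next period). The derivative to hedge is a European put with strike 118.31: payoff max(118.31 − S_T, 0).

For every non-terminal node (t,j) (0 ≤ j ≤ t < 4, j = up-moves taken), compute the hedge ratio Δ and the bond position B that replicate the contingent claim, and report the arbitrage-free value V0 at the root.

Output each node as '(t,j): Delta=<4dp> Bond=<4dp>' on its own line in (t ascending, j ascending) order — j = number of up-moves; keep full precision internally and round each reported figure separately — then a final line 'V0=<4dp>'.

Since d<R<u, set p* = (R−d)/(u−d) = 0.8767; price each node as the discounted p*-expectation of its children.
Payoff layer (t=4): V(4,0)=97.3528, V(4,1)=74.5189, V(4,2)=26.8062, V(4,3)=0.0000, V(4,4)=0.0000
  t=3,j=0: stock 31.2794 → up 43.7911 (V=74.5189), down 20.9572 (V=97.3528). Price 59.0336; hedge Δ=-1.0000, bond B=90.3130.
  t=3,j=1: stock 65.3598 → up 91.5038 (V=26.8062), down 43.7911 (V=74.5189). Price 24.9531; hedge Δ=-1.0000, bond B=90.3130.
  t=3,j=2: stock 136.5728 → up 191.2019 (V=0.0000), down 91.5038 (V=26.8062). Price 2.5228; hedge Δ=-0.2689, bond B=39.2437.
  t=3,j=3: stock 285.3760 → up 399.5264 (V=0.0000), down 191.2019 (V=0.0000). Price 0.0000; hedge Δ=0.0000, bond B=0.0000.
  t=2,j=0: stock 46.6856 → up 65.3598 (V=24.9531), down 31.2794 (V=59.0336). Price 22.2556; hedge Δ=-1.0000, bond B=68.9412.
  t=2,j=1: stock 97.5520 → up 136.5728 (V=2.5228), down 65.3598 (V=24.9531). Price 4.0368; hedge Δ=-0.3150, bond B=34.7633.
  t=2,j=2: stock 203.8400 → up 285.3760 (V=0.0000), down 136.5728 (V=2.5228). Price 0.2374; hedge Δ=-0.0170, bond B=3.6933.
  t=1,j=0: stock 69.6800 → up 97.5520 (V=4.0368), down 46.6856 (V=22.2556). Price 4.7961; hedge Δ=-0.3582, bond B=29.7534.
  t=1,j=1: stock 145.6000 → up 203.8400 (V=0.2374), down 97.5520 (V=4.0368). Price 0.5388; hedge Δ=-0.0357, bond B=5.7434.
  t=0,j=0: stock 104.0000 → up 145.6000 (V=0.5388), down 69.6800 (V=4.7961). Price 0.8120; hedge Δ=-0.0561, bond B=6.6439.
Each (Δ,B) replicates both successor values, so the strategy is self-financing and V0 is arbitrage-free.

(0,0): Delta=-0.0561 Bond=6.6439
(1,0): Delta=-0.3582 Bond=29.7534
(1,1): Delta=-0.0357 Bond=5.7434
(2,0): Delta=-1.0000 Bond=68.9412
(2,1): Delta=-0.3150 Bond=34.7633
(2,2): Delta=-0.0170 Bond=3.6933
(3,0): Delta=-1.0000 Bond=90.3130
(3,1): Delta=-1.0000 Bond=90.3130
(3,2): Delta=-0.2689 Bond=39.2437
(3,3): Delta=0.0000 Bond=0.0000
V0=0.8120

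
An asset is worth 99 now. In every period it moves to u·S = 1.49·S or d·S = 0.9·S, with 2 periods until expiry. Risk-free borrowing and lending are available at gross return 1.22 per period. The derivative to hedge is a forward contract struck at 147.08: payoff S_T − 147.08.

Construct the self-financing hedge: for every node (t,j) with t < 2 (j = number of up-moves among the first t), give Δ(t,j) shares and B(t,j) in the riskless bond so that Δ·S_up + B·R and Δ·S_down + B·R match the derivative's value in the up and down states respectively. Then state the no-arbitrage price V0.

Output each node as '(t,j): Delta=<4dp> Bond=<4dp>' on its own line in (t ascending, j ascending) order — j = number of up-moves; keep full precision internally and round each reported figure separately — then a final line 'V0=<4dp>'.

(0,0): Delta=1.0000 Bond=-98.8175
(1,0): Delta=1.0000 Bond=-120.5574
(1,1): Delta=1.0000 Bond=-120.5574
V0=0.1825

Under the risk-neutral measure, an up-move has probability p* = (R−d)/(u−d) = 0.5424 and values discount at R = 1.22.
Terminal values V(2,·): V(2,0)=-66.8900, V(2,1)=-14.3210, V(2,2)=72.7099
(1,0): S=89.1000. Δ = (V_up−V_dn)/(S_up−S_dn) = (-14.3210−-66.8900)/(132.7590−80.1900) = 1.0000. V = [p*·-14.3210 + (1−p*)·-66.8900]/1.22 = -31.4574. B = V − Δ·S = -120.5574.
(1,1): S=147.5100. Δ = (V_up−V_dn)/(S_up−S_dn) = (72.7099−-14.3210)/(219.7899−132.7590) = 1.0000. V = [p*·72.7099 + (1−p*)·-14.3210]/1.22 = 26.9526. B = V − Δ·S = -120.5574.
(0,0): S=99.0000. Δ = (V_up−V_dn)/(S_up−S_dn) = (26.9526−-31.4574)/(147.5100−89.1000) = 1.0000. V = [p*·26.9526 + (1−p*)·-31.4574]/1.22 = 0.1825. B = V − Δ·S = -98.8175.
Each (Δ,B) replicates both successor values, so the strategy is self-financing and V0 is arbitrage-free.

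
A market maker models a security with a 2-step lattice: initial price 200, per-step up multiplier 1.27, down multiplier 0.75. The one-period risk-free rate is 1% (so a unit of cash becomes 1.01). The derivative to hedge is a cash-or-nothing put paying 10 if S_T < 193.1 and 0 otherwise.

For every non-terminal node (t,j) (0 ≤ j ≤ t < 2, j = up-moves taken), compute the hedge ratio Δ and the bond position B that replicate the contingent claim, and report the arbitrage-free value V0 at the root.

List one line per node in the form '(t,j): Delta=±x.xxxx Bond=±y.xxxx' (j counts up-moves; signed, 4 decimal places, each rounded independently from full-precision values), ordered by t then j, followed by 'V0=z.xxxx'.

Risk-neutral probability p* = (R−d)/(u−d) = (1.01−0.75)/(1.27−0.75) = 0.5000.
At expiry t=2: V(2,0)=10.0000, V(2,1)=10.0000, V(2,2)=0.0000
Node (1,0) S=150.0000: V=(p*·10.0000+(1−p*)·10.0000)/1.01=9.9010; Δ=(10.0000−10.0000)/(190.5000−112.5000)=0.0000; B=V−Δ·S=9.9010
Node (1,1) S=254.0000: V=(p*·0.0000+(1−p*)·10.0000)/1.01=4.9505; Δ=(0.0000−10.0000)/(322.5800−190.5000)=-0.0757; B=V−Δ·S=24.1813
Node (0,0) S=200.0000: V=(p*·4.9505+(1−p*)·9.9010)/1.01=7.3522; Δ=(4.9505−9.9010)/(254.0000−150.0000)=-0.0476; B=V−Δ·S=16.8724
Each (Δ,B) replicates both successor values, so the strategy is self-financing and V0 is arbitrage-free.

(0,0): Delta=-0.0476 Bond=16.8724
(1,0): Delta=0.0000 Bond=9.9010
(1,1): Delta=-0.0757 Bond=24.1813
V0=7.3522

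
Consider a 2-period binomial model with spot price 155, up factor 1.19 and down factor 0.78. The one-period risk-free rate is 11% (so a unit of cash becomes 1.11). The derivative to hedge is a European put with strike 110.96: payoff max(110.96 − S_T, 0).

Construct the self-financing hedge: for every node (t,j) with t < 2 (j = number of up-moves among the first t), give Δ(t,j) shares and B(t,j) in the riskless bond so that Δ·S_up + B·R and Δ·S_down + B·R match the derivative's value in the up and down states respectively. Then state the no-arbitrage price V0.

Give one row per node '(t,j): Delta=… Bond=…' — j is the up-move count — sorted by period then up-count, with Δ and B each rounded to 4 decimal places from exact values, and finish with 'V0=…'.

The replicating-portfolio and risk-neutral prices coincide; use p* = (1.11−0.78)/(1.19−0.78) = 0.8049 for the latter.
Payoff layer (t=2): V(2,0)=16.6580, V(2,1)=0.0000, V(2,2)=0.0000
(1,0): S=120.9000. Δ = (V_up−V_dn)/(S_up−S_dn) = (0.0000−16.6580)/(143.8710−94.3020) = -0.3361. V = [p*·0.0000 + (1−p*)·16.6580]/1.11 = 2.9282. B = V − Δ·S = 43.5575.
(1,1): S=184.4500. Δ = (V_up−V_dn)/(S_up−S_dn) = (0.0000−0.0000)/(219.4955−143.8710) = 0.0000. V = [p*·0.0000 + (1−p*)·0.0000]/1.11 = 0.0000. B = V − Δ·S = 0.0000.
(0,0): S=155.0000. Δ = (V_up−V_dn)/(S_up−S_dn) = (0.0000−2.9282)/(184.4500−120.9000) = -0.0461. V = [p*·0.0000 + (1−p*)·2.9282]/1.11 = 0.5147. B = V − Δ·S = 7.6568.
The time-0 hedge costs 0.5147, which is the no-arbitrage price.

(0,0): Delta=-0.0461 Bond=7.6568
(1,0): Delta=-0.3361 Bond=43.5575
(1,1): Delta=0.0000 Bond=0.0000
V0=0.5147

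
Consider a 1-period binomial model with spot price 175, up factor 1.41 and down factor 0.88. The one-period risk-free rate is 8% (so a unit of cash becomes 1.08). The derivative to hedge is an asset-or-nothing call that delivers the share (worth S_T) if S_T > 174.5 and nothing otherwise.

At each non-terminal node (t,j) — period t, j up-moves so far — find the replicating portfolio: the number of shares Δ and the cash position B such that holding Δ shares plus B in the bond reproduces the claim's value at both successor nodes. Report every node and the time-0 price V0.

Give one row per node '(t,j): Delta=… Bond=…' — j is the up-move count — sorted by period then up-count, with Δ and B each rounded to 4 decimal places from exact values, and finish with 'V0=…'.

(0,0): Delta=2.6604 Bond=-379.3501
V0=86.2159

Risk-neutral probability p* = (R−d)/(u−d) = (1.08−0.88)/(1.41−0.88) = 0.3774.
Terminal payoffs: V(1,0)=0.0000, V(1,1)=246.7500
  t=0,j=0: stock 175.0000 → up 246.7500 (V=246.7500), down 154.0000 (V=0.0000). Price 86.2159; hedge Δ=2.6604, bond B=-379.3501.
Self-financing check: at every node Δ·S+B equals the discounted successor values.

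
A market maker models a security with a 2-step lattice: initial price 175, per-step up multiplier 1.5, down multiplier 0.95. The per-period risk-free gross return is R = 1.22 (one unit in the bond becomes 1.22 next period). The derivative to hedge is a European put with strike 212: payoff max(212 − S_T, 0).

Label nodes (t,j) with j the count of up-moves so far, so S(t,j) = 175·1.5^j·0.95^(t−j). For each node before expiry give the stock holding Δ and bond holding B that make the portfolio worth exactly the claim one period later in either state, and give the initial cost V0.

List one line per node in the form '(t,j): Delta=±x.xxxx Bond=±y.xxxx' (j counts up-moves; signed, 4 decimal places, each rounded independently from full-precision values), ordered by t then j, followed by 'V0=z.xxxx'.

The replicating-portfolio and risk-neutral prices coincide; use p* = (1.22−0.95)/(1.5−0.95) = 0.4909 for the latter.
Terminal values V(2,·): V(2,0)=54.0625, V(2,1)=0.0000, V(2,2)=0.0000
Node (1,0) S=166.2500: V=(p*·0.0000+(1−p*)·54.0625)/1.22=22.5596; Δ=(0.0000−54.0625)/(249.3750−157.9375)=-0.5913; B=V−Δ·S=120.8551
Node (1,1) S=262.5000: V=(p*·0.0000+(1−p*)·0.0000)/1.22=0.0000; Δ=(0.0000−0.0000)/(393.7500−249.3750)=0.0000; B=V−Δ·S=0.0000
Node (0,0) S=175.0000: V=(p*·0.0000+(1−p*)·22.5596)/1.22=9.4138; Δ=(0.0000−22.5596)/(262.5000−166.2500)=-0.2344; B=V−Δ·S=50.4313
The time-0 hedge costs 9.4138, which is the no-arbitrage price.

(0,0): Delta=-0.2344 Bond=50.4313
(1,0): Delta=-0.5913 Bond=120.8551
(1,1): Delta=0.0000 Bond=0.0000
V0=9.4138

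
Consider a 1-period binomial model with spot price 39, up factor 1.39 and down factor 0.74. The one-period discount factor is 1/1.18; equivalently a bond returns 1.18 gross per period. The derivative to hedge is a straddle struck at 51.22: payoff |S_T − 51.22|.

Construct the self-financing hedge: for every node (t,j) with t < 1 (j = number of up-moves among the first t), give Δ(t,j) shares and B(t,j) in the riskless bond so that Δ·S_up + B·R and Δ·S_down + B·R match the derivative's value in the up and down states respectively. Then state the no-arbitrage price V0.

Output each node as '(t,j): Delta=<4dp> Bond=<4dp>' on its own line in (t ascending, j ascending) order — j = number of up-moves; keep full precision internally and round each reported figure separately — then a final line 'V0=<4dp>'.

(0,0): Delta=-0.7641 Bond=37.6373
V0=7.8373

Since d<R<u, set p* = (R−d)/(u−d) = 0.6769; price each node as the discounted p*-expectation of its children.
Terminal payoffs: V(1,0)=22.3600, V(1,1)=2.9900
  t=0,j=0: stock 39.0000 → up 54.2100 (V=2.9900), down 28.8600 (V=22.3600). Price 7.8373; hedge Δ=-0.7641, bond B=37.6373.
Root portfolio cost Δ·39+B reproduces V0=7.8373.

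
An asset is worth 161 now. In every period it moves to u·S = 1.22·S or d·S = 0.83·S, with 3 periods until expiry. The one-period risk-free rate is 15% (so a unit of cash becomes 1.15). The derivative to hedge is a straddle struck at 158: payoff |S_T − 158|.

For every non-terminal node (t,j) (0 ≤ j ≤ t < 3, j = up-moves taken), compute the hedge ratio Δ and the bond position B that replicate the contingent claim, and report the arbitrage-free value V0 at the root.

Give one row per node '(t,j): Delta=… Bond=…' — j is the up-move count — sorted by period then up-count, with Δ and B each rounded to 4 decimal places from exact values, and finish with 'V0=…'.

(0,0): Delta=0.8055 Bond=-69.7059
(1,0): Delta=0.1197 Bond=11.4761
(1,1): Delta=0.9076 Bond=-100.2076
(2,0): Delta=-1.0000 Bond=137.3913
(2,1): Delta=0.2864 Bond=-13.9699
(2,2): Delta=1.0000 Bond=-137.3913
V0=59.9796

Risk-neutral probability p* = (R−d)/(u−d) = (1.15−0.83)/(1.22−0.83) = 0.8205.
At expiry t=3: V(3,0)=65.9423, V(3,1)=22.6863, V(3,2)=40.8949, V(3,3)=134.3515
(2,0): S=110.9129. Δ = (V_up−V_dn)/(S_up−S_dn) = (22.6863−65.9423)/(135.3137−92.0577) = -1.0000. V = [p*·22.6863 + (1−p*)·65.9423]/1.15 = 26.4784. B = V − Δ·S = 137.3913.
(2,1): S=163.0286. Δ = (V_up−V_dn)/(S_up−S_dn) = (40.8949−22.6863)/(198.8949−135.3137) = 0.2864. V = [p*·40.8949 + (1−p*)·22.6863]/1.15 = 32.7188. B = V − Δ·S = -13.9699.
(2,2): S=239.6324. Δ = (V_up−V_dn)/(S_up−S_dn) = (134.3515−40.8949)/(292.3515−198.8949) = 1.0000. V = [p*·134.3515 + (1−p*)·40.8949]/1.15 = 102.2411. B = V − Δ·S = -137.3913.
(1,0): S=133.6300. Δ = (V_up−V_dn)/(S_up−S_dn) = (32.7188−26.4784)/(163.0286−110.9129) = 0.1197. V = [p*·32.7188 + (1−p*)·26.4784]/1.15 = 27.4772. B = V − Δ·S = 11.4761.
(1,1): S=196.4200. Δ = (V_up−V_dn)/(S_up−S_dn) = (102.2411−32.7188)/(239.6324−163.0286) = 0.9076. V = [p*·102.2411 + (1−p*)·32.7188]/1.15 = 78.0546. B = V − Δ·S = -100.2076.
(0,0): S=161.0000. Δ = (V_up−V_dn)/(S_up−S_dn) = (78.0546−27.4772)/(196.4200−133.6300) = 0.8055. V = [p*·78.0546 + (1−p*)·27.4772]/1.15 = 59.9796. B = V − Δ·S = -69.7059.
Each (Δ,B) replicates both successor values, so the strategy is self-financing and V0 is arbitrage-free.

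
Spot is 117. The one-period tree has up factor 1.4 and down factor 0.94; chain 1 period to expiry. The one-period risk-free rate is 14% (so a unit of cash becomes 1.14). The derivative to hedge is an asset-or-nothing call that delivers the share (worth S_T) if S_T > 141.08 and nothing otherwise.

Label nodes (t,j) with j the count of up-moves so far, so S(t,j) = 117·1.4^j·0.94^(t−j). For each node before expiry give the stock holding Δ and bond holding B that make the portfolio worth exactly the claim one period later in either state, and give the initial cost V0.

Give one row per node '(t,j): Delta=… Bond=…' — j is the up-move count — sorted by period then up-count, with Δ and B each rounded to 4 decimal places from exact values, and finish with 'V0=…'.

(0,0): Delta=3.0435 Bond=-293.6156
V0=62.4714

Risk-neutral probability p* = (R−d)/(u−d) = (1.14−0.94)/(1.4−0.94) = 0.4348.
Terminal values V(1,·): V(1,0)=0.0000, V(1,1)=163.8000
(0,0): S=117.0000. Δ = (V_up−V_dn)/(S_up−S_dn) = (163.8000−0.0000)/(163.8000−109.9800) = 3.0435. V = [p*·163.8000 + (1−p*)·0.0000]/1.14 = 62.4714. B = V − Δ·S = -293.6156.
Root portfolio cost Δ·117+B reproduces V0=62.4714.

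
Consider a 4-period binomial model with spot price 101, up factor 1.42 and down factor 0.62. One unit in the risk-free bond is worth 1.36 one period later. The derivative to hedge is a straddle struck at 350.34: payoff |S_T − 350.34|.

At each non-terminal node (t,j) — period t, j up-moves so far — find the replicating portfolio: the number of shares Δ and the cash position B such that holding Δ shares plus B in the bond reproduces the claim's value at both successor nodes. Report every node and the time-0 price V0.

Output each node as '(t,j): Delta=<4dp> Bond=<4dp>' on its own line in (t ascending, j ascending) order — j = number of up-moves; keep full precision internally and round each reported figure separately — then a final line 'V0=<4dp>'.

No-arbitrage ⇒ martingale measure with p* = (R−d)/(u−d) = 0.9250.
Terminal values V(4,·): V(4,0)=335.4159, V(4,1)=316.1590, V(4,2)=272.0545, V(4,3)=171.0409, V(4,4)=60.3128
Node (3,0) S=24.0711: V=(p*·316.1590+(1−p*)·335.4159)/1.36=233.5318; Δ=(316.1590−335.4159)/(34.1810−14.9241)=-1.0000; B=V−Δ·S=257.6029
Node (3,1) S=55.1306: V=(p*·272.0545+(1−p*)·316.1590)/1.36=202.4723; Δ=(272.0545−316.1590)/(78.2855−34.1810)=-1.0000; B=V−Δ·S=257.6029
Node (3,2) S=126.2670: V=(p*·171.0409+(1−p*)·272.0545)/1.36=131.3360; Δ=(171.0409−272.0545)/(179.2991−78.2855)=-1.0000; B=V−Δ·S=257.6029
Node (3,3) S=289.1921: V=(p*·60.3128+(1−p*)·171.0409)/1.36=50.4540; Δ=(60.3128−171.0409)/(410.6528−179.2991)=-0.4786; B=V−Δ·S=188.8641
Node (2,0) S=38.8244: V=(p*·202.4723+(1−p*)·233.5318)/1.36=150.5895; Δ=(202.4723−233.5318)/(55.1306−24.0711)=-1.0000; B=V−Δ·S=189.4139
Node (2,1) S=88.9204: V=(p*·131.3360+(1−p*)·202.4723)/1.36=100.4935; Δ=(131.3360−202.4723)/(126.2670−55.1306)=-1.0000; B=V−Δ·S=189.4139
Node (2,2) S=203.6564: V=(p*·50.4540+(1−p*)·131.3360)/1.36=41.5589; Δ=(50.4540−131.3360)/(289.1921−126.2670)=-0.4964; B=V−Δ·S=142.6614
Node (1,0) S=62.6200: V=(p*·100.4935+(1−p*)·150.5895)/1.36=76.6549; Δ=(100.4935−150.5895)/(88.9204−38.8244)=-1.0000; B=V−Δ·S=139.2749
Node (1,1) S=143.4200: V=(p*·41.5589+(1−p*)·100.4935)/1.36=33.8081; Δ=(41.5589−100.4935)/(203.6564−88.9204)=-0.5137; B=V−Δ·S=107.4764
Node (0,0) S=101.0000: V=(p*·33.8081+(1−p*)·76.6549)/1.36=27.2218; Δ=(33.8081−76.6549)/(143.4200−62.6200)=-0.5303; B=V−Δ·S=80.7803
Check: Δ(0,0)·S0 + B(0,0) = 27.2218 = V0.

(0,0): Delta=-0.5303 Bond=80.7803
(1,0): Delta=-1.0000 Bond=139.2749
(1,1): Delta=-0.5137 Bond=107.4764
(2,0): Delta=-1.0000 Bond=189.4139
(2,1): Delta=-1.0000 Bond=189.4139
(2,2): Delta=-0.4964 Bond=142.6614
(3,0): Delta=-1.0000 Bond=257.6029
(3,1): Delta=-1.0000 Bond=257.6029
(3,2): Delta=-1.0000 Bond=257.6029
(3,3): Delta=-0.4786 Bond=188.8641
V0=27.2218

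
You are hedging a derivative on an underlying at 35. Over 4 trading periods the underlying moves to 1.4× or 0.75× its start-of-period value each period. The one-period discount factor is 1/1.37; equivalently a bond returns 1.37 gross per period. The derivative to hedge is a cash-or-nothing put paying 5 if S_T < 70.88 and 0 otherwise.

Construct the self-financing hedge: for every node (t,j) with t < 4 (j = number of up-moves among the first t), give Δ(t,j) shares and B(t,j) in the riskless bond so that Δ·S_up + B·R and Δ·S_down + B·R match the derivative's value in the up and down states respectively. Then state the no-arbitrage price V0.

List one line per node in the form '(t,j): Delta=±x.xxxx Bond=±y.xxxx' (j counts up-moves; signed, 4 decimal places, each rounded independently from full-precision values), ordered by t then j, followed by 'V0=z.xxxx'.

Under the risk-neutral measure, an up-move has probability p* = (R−d)/(u−d) = 0.9538 and values discount at R = 1.37.
Payoff layer (t=4): V(4,0)=5.0000, V(4,1)=5.0000, V(4,2)=5.0000, V(4,3)=0.0000, V(4,4)=0.0000
(3,0): S=14.7656. Δ = (V_up−V_dn)/(S_up−S_dn) = (5.0000−5.0000)/(20.6719−11.0742) = 0.0000. V = [p*·5.0000 + (1−p*)·5.0000]/1.37 = 3.6496. B = V − Δ·S = 3.6496.
(3,1): S=27.5625. Δ = (V_up−V_dn)/(S_up−S_dn) = (5.0000−5.0000)/(38.5875−20.6719) = 0.0000. V = [p*·5.0000 + (1−p*)·5.0000]/1.37 = 3.6496. B = V − Δ·S = 3.6496.
(3,2): S=51.4500. Δ = (V_up−V_dn)/(S_up−S_dn) = (0.0000−5.0000)/(72.0300−38.5875) = -0.1495. V = [p*·0.0000 + (1−p*)·5.0000]/1.37 = 0.1684. B = V − Δ·S = 7.8608.
(3,3): S=96.0400. Δ = (V_up−V_dn)/(S_up−S_dn) = (0.0000−0.0000)/(134.4560−72.0300) = 0.0000. V = [p*·0.0000 + (1−p*)·0.0000]/1.37 = 0.0000. B = V − Δ·S = 0.0000.
(2,0): S=19.6875. Δ = (V_up−V_dn)/(S_up−S_dn) = (3.6496−3.6496)/(27.5625−14.7656) = 0.0000. V = [p*·3.6496 + (1−p*)·3.6496]/1.37 = 2.6640. B = V − Δ·S = 2.6640.
(2,1): S=36.7500. Δ = (V_up−V_dn)/(S_up−S_dn) = (0.1684−3.6496)/(51.4500−27.5625) = -0.1457. V = [p*·0.1684 + (1−p*)·3.6496]/1.37 = 0.2402. B = V − Δ·S = 5.5959.
(2,2): S=68.6000. Δ = (V_up−V_dn)/(S_up−S_dn) = (0.0000−0.1684)/(96.0400−51.4500) = -0.0038. V = [p*·0.0000 + (1−p*)·0.1684]/1.37 = 0.0057. B = V − Δ·S = 0.2648.
(1,0): S=26.2500. Δ = (V_up−V_dn)/(S_up−S_dn) = (0.2402−2.6640)/(36.7500−19.6875) = -0.1421. V = [p*·0.2402 + (1−p*)·2.6640]/1.37 = 0.2570. B = V − Δ·S = 3.9858.
(1,1): S=49.0000. Δ = (V_up−V_dn)/(S_up−S_dn) = (0.0057−0.2402)/(68.6000−36.7500) = -0.0074. V = [p*·0.0057 + (1−p*)·0.2402]/1.37 = 0.0120. B = V − Δ·S = 0.3729.
(0,0): S=35.0000. Δ = (V_up−V_dn)/(S_up−S_dn) = (0.0120−0.2570)/(49.0000−26.2500) = -0.0108. V = [p*·0.0120 + (1−p*)·0.2570]/1.37 = 0.0170. B = V − Δ·S = 0.3939.
Each (Δ,B) replicates both successor values, so the strategy is self-financing and V0 is arbitrage-free.

(0,0): Delta=-0.0108 Bond=0.3939
(1,0): Delta=-0.1421 Bond=3.9858
(1,1): Delta=-0.0074 Bond=0.3729
(2,0): Delta=0.0000 Bond=2.6640
(2,1): Delta=-0.1457 Bond=5.5959
(2,2): Delta=-0.0038 Bond=0.2648
(3,0): Delta=0.0000 Bond=3.6496
(3,1): Delta=0.0000 Bond=3.6496
(3,2): Delta=-0.1495 Bond=7.8608
(3,3): Delta=0.0000 Bond=0.0000
V0=0.0170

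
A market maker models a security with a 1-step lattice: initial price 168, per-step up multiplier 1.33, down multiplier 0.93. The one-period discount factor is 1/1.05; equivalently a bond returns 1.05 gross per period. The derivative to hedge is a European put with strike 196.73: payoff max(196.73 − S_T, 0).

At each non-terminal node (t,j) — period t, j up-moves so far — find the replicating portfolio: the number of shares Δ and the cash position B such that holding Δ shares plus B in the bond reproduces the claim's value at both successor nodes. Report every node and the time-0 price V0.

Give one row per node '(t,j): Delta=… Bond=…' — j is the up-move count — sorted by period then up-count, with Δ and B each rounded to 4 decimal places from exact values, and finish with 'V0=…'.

Risk-neutral probability p* = (R−d)/(u−d) = (1.05−0.93)/(1.33−0.93) = 0.3000.
Terminal payoffs: V(1,0)=40.4900, V(1,1)=0.0000
(0,0): S=168.0000. Δ = (V_up−V_dn)/(S_up−S_dn) = (0.0000−40.4900)/(223.4400−156.2400) = -0.6025. V = [p*·0.0000 + (1−p*)·40.4900]/1.05 = 26.9933. B = V − Δ·S = 128.2183.
Root portfolio cost Δ·168+B reproduces V0=26.9933.

(0,0): Delta=-0.6025 Bond=128.2183
V0=26.9933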